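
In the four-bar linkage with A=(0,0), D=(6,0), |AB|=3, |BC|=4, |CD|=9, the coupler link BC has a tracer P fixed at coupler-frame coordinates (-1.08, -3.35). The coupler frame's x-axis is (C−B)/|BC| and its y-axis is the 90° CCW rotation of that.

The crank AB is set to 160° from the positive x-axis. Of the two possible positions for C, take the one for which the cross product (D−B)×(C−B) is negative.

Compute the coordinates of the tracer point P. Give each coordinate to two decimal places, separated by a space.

A=(0,0), D=(6.00,0)
B = A + 3.00·(cos160°, sin160°) = (-2.8191, 1.0261)
|BD| = 8.8786
circle(B,4.00) ∩ circle(D,9.00): a=0.7788, h=3.9235
  candidates: C₊=(-1.5921,4.8332) cross=34.835; C₋=(-2.4989,-2.9611) cross=-34.835
  mode - wants cross < 0 → take C=(-2.4989,-2.9611) (cross=-34.835)
ex = (C−B)/|BC| = (0.0800,-0.9968); ey = (0.9968,0.0800)
P = B + -1.08·ex + -3.35·ey = (-6.2448,1.8345)

-6.24 1.83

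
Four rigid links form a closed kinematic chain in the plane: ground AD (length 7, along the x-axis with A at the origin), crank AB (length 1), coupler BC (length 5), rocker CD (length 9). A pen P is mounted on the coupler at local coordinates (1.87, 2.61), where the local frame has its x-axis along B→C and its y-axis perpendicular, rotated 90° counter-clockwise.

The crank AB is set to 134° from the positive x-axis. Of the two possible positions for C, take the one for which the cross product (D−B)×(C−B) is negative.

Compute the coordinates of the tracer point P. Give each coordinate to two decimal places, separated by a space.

A=(0,0), D=(7.00,0)
B = A + 1.00·(cos134°, sin134°) = (-0.6947, 0.7193)
|BD| = 7.7282
circle(B,5.00) ∩ circle(D,9.00): a=0.2410, h=4.9942
  candidates: C₊=(0.0102,5.6694) cross=38.596; C₋=(-0.9195,-4.2756) cross=-38.596
  mode - wants cross < 0 → take C=(-0.9195,-4.2756) (cross=-38.596)
ex = (C−B)/|BC| = (-0.0450,-0.9990); ey = (0.9990,-0.0450)
P = B + 1.87·ex + 2.61·ey = (1.8286,-1.2662)

1.83 -1.27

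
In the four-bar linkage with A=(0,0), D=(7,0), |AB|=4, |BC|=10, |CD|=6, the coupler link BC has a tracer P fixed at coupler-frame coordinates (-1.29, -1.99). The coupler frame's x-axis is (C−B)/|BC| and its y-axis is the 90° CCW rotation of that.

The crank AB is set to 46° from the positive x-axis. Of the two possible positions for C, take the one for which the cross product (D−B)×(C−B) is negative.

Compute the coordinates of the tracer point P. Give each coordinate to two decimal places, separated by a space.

A=(0,0), D=(7.00,0)
B = A + 4.00·(cos46°, sin46°) = (2.7786, 2.8774)
|BD| = 5.1087
circle(B,10.00) ∩ circle(D,6.00): a=8.8182, h=4.7160
  candidates: C₊=(12.7212,1.8076) cross=24.093; C₋=(7.4090,-5.9860) cross=-24.093
  mode - wants cross < 0 → take C=(7.4090,-5.9860) (cross=-24.093)
ex = (C−B)/|BC| = (0.4630,-0.8863); ey = (0.8863,0.4630)
P = B + -1.29·ex + -1.99·ey = (0.4175,3.0993)

0.42 3.10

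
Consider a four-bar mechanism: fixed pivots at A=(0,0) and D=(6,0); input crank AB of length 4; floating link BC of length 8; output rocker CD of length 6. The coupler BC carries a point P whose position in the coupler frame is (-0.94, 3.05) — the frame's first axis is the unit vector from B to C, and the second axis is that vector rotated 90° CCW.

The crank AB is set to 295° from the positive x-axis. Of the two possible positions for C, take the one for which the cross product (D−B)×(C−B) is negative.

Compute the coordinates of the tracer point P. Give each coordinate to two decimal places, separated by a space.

A=(0,0), D=(6.00,0)
B = A + 4.00·(cos295°, sin295°) = (1.6905, -3.6252)
|BD| = 5.6315
circle(B,8.00) ∩ circle(D,6.00): a=5.3018, h=5.9909
  candidates: C₊=(1.8911,4.3723) cross=33.738; C₋=(9.6042,-4.7968) cross=-33.738
  mode - wants cross < 0 → take C=(9.6042,-4.7968) (cross=-33.738)
ex = (C−B)/|BC| = (0.9892,-0.1465); ey = (0.1465,0.9892)
P = B + -0.94·ex + 3.05·ey = (1.2073,-0.4705)

1.21 -0.47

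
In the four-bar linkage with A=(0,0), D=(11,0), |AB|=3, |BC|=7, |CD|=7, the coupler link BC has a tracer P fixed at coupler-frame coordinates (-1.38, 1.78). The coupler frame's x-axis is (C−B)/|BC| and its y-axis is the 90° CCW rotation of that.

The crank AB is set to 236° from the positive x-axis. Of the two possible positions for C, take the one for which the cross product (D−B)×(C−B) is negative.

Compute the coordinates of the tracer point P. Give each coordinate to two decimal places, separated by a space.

A=(0,0), D=(11.00,0)
B = A + 3.00·(cos236°, sin236°) = (-1.6776, -2.4871)
|BD| = 12.9192
circle(B,7.00) ∩ circle(D,7.00): a=6.4596, h=2.6969
  candidates: C₊=(4.1420,1.4029) cross=34.842; C₋=(5.1804,-3.8900) cross=-34.842
  mode - wants cross < 0 → take C=(5.1804,-3.8900) (cross=-34.842)
ex = (C−B)/|BC| = (0.9797,-0.2004); ey = (0.2004,0.9797)
P = B + -1.38·ex + 1.78·ey = (-2.6728,-0.4667)

-2.67 -0.47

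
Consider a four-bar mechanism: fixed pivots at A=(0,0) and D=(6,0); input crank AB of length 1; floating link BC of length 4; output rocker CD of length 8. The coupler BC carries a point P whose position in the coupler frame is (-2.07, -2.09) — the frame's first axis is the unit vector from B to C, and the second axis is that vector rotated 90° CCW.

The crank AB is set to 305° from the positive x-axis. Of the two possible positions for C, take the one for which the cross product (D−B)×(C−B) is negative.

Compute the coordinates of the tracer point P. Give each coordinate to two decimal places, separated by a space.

-0.89 1.73

A=(0,0), D=(6.00,0)
B = A + 1.00·(cos305°, sin305°) = (0.5736, -0.8192)
|BD| = 5.4879
circle(B,4.00) ∩ circle(D,8.00): a=-1.6293, h=3.6531
  candidates: C₊=(-1.5828,2.5499) cross=20.048; C₋=(-0.4922,-4.6746) cross=-20.048
  mode - wants cross < 0 → take C=(-0.4922,-4.6746) (cross=-20.048)
ex = (C−B)/|BC| = (-0.2664,-0.9639); ey = (0.9639,-0.2664)
P = B + -2.07·ex + -2.09·ey = (-0.8893,1.7329)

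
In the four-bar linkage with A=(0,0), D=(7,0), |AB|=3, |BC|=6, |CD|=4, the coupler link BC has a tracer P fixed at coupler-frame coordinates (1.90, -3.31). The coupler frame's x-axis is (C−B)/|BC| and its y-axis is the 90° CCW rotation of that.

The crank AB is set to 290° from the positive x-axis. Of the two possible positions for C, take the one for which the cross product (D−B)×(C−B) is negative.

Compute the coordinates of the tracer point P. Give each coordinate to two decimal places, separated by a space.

2.24 -6.44

A=(0,0), D=(7.00,0)
B = A + 3.00·(cos290°, sin290°) = (1.0261, -2.8191)
|BD| = 6.6057
circle(B,6.00) ∩ circle(D,4.00): a=4.8167, h=3.5776
  candidates: C₊=(3.8553,2.4720) cross=23.633; C₋=(6.9089,-3.9990) cross=-23.633
  mode - wants cross < 0 → take C=(6.9089,-3.9990) (cross=-23.633)
ex = (C−B)/|BC| = (0.9805,-0.1966); ey = (0.1966,0.9805)
P = B + 1.90·ex + -3.31·ey = (2.2381,-6.4381)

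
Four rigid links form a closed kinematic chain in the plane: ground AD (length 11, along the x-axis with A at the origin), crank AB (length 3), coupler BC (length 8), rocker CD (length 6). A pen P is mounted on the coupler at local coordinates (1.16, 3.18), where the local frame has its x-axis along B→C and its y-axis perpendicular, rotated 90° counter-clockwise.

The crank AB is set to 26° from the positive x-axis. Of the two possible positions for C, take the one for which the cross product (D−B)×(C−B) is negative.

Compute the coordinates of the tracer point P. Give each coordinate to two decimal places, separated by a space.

5.91 2.37

A=(0,0), D=(11.00,0)
B = A + 3.00·(cos26°, sin26°) = (2.6964, 1.3151)
|BD| = 8.4071
circle(B,8.00) ∩ circle(D,6.00): a=5.8688, h=5.4366
  candidates: C₊=(9.3434,5.7668) cross=45.706; C₋=(7.6425,-4.9726) cross=-45.706
  mode - wants cross < 0 → take C=(7.6425,-4.9726) (cross=-45.706)
ex = (C−B)/|BC| = (0.6183,-0.7860); ey = (0.7860,0.6183)
P = B + 1.16·ex + 3.18·ey = (5.9130,2.3695)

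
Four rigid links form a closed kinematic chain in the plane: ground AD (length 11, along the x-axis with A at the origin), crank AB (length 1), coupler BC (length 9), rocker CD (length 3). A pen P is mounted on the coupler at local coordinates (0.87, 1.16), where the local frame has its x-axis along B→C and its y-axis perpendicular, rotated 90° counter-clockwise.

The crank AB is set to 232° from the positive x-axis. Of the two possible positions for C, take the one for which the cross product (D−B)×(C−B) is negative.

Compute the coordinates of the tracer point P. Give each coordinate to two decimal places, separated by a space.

0.33 0.31

A=(0,0), D=(11.00,0)
B = A + 1.00·(cos232°, sin232°) = (-0.6157, -0.7880)
|BD| = 11.6424
circle(B,9.00) ∩ circle(D,3.00): a=8.9133, h=1.2460
  candidates: C₊=(8.1929,1.0584) cross=14.506; C₋=(8.3616,-1.4278) cross=-14.506
  mode - wants cross < 0 → take C=(8.3616,-1.4278) (cross=-14.506)
ex = (C−B)/|BC| = (0.9975,-0.0711); ey = (0.0711,0.9975)
P = B + 0.87·ex + 1.16·ey = (0.3346,0.3072)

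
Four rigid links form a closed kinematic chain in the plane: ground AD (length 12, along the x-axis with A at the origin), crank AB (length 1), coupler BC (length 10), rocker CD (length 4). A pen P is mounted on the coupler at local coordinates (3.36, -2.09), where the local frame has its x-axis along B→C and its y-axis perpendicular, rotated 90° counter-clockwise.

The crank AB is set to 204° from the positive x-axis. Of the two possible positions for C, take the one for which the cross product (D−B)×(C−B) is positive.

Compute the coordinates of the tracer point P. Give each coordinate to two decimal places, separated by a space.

A=(0,0), D=(12.00,0)
B = A + 1.00·(cos204°, sin204°) = (-0.9135, -0.4067)
|BD| = 12.9199
circle(B,10.00) ∩ circle(D,4.00): a=9.7108, h=2.3877
  candidates: C₊=(8.7172,2.2855) cross=30.849; C₋=(8.8676,-2.4875) cross=-30.849
  mode + wants cross > 0 → take C=(8.7172,2.2855) (cross=30.849)
ex = (C−B)/|BC| = (0.9631,0.2692); ey = (-0.2692,0.9631)
P = B + 3.36·ex + -2.09·ey = (2.8851,-1.5150)

2.89 -1.51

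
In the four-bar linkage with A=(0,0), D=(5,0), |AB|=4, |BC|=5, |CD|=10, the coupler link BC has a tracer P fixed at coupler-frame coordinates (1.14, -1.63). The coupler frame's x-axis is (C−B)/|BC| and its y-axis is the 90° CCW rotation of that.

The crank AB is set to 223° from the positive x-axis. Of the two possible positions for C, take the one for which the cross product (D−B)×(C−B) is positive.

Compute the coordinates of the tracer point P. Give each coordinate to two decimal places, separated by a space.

-1.85 -1.06

A=(0,0), D=(5.00,0)
B = A + 4.00·(cos223°, sin223°) = (-2.9254, -2.7280)
|BD| = 8.3818
circle(B,5.00) ∩ circle(D,10.00): a=-0.2831, h=4.9920
  candidates: C₊=(-4.8178,1.9000) cross=41.842; C₋=(-1.5684,-7.5403) cross=-41.842
  mode + wants cross > 0 → take C=(-4.8178,1.9000) (cross=41.842)
ex = (C−B)/|BC| = (-0.3785,0.9256); ey = (-0.9256,-0.3785)
P = B + 1.14·ex + -1.63·ey = (-1.8481,-1.0559)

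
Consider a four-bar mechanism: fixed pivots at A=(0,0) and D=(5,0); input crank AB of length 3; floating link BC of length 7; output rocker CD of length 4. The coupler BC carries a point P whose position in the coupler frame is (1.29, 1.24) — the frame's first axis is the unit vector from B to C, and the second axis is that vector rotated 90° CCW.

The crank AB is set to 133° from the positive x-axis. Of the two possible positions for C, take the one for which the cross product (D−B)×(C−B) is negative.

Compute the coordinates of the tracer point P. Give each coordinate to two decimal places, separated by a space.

A=(0,0), D=(5.00,0)
B = A + 3.00·(cos133°, sin133°) = (-2.0460, 2.1941)
|BD| = 7.3797
circle(B,7.00) ∩ circle(D,4.00): a=5.9257, h=3.7264
  candidates: C₊=(4.7197,3.9902) cross=27.500; C₋=(2.5039,-3.1256) cross=-27.500
  mode - wants cross < 0 → take C=(2.5039,-3.1256) (cross=-27.500)
ex = (C−B)/|BC| = (0.6500,-0.7600); ey = (0.7600,0.6500)
P = B + 1.29·ex + 1.24·ey = (-0.2652,2.0197)

-0.27 2.02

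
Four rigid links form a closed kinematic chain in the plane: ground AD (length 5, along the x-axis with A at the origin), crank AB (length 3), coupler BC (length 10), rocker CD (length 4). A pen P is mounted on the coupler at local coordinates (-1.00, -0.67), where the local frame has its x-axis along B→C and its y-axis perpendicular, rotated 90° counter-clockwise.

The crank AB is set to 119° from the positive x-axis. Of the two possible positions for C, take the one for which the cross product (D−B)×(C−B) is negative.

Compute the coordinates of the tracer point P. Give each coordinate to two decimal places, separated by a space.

-2.65 2.76

A=(0,0), D=(5.00,0)
B = A + 3.00·(cos119°, sin119°) = (-1.4544, 2.6239)
|BD| = 6.9674
circle(B,10.00) ∩ circle(D,4.00): a=9.5118, h=3.0864
  candidates: C₊=(8.5194,1.9010) cross=21.504; C₋=(6.1948,-3.8174) cross=-21.504
  mode - wants cross < 0 → take C=(6.1948,-3.8174) (cross=-21.504)
ex = (C−B)/|BC| = (0.7649,-0.6441); ey = (0.6441,0.7649)
P = B + -1.00·ex + -0.67·ey = (-2.6509,2.7555)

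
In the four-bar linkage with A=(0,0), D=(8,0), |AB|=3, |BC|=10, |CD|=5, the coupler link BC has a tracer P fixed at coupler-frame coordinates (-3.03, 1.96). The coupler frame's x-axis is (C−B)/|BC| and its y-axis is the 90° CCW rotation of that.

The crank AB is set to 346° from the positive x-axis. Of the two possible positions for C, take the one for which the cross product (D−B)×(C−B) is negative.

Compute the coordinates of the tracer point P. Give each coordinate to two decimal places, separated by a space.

A=(0,0), D=(8.00,0)
B = A + 3.00·(cos346°, sin346°) = (2.9109, -0.7258)
|BD| = 5.1406
circle(B,10.00) ∩ circle(D,5.00): a=9.8652, h=1.6366
  candidates: C₊=(12.4462,2.2873) cross=8.413; C₋=(12.9083,-0.9532) cross=-8.413
  mode - wants cross < 0 → take C=(12.9083,-0.9532) (cross=-8.413)
ex = (C−B)/|BC| = (0.9997,-0.0227); ey = (0.0227,0.9997)
P = B + -3.03·ex + 1.96·ey = (-0.0738,1.3026)

-0.07 1.30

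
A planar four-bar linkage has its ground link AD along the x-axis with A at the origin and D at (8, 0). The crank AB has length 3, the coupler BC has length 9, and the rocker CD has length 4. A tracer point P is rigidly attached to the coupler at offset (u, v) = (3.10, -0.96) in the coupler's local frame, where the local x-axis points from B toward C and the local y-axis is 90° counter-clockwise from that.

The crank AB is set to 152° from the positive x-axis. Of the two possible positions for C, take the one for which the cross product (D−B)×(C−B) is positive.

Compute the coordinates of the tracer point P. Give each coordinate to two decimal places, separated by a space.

0.59 1.20

A=(0,0), D=(8.00,0)
B = A + 3.00·(cos152°, sin152°) = (-2.6488, 1.4084)
|BD| = 10.7416
circle(B,9.00) ∩ circle(D,4.00): a=8.3964, h=3.2404
  candidates: C₊=(6.1000,3.5199) cross=34.807; C₋=(5.2502,-2.9049) cross=-34.807
  mode + wants cross > 0 → take C=(6.1000,3.5199) (cross=34.807)
ex = (C−B)/|BC| = (0.9721,0.2346); ey = (-0.2346,0.9721)
P = B + 3.10·ex + -0.96·ey = (0.5899,1.2025)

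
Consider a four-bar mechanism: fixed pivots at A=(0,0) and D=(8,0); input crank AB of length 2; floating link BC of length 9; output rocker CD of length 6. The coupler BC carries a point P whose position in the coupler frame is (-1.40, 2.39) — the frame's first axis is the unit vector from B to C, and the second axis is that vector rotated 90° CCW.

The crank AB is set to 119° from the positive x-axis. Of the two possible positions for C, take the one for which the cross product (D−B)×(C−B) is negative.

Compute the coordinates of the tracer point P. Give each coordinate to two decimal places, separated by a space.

-0.05 4.36

A=(0,0), D=(8.00,0)
B = A + 2.00·(cos119°, sin119°) = (-0.9696, 1.7492)
|BD| = 9.1386
circle(B,9.00) ∩ circle(D,6.00): a=7.0314, h=5.6178
  candidates: C₊=(7.0071,5.9173) cross=51.339; C₋=(4.8564,-5.1106) cross=-51.339
  mode - wants cross < 0 → take C=(4.8564,-5.1106) (cross=-51.339)
ex = (C−B)/|BC| = (0.6473,-0.7622); ey = (0.7622,0.6473)
P = B + -1.40·ex + 2.39·ey = (-0.0542,4.3635)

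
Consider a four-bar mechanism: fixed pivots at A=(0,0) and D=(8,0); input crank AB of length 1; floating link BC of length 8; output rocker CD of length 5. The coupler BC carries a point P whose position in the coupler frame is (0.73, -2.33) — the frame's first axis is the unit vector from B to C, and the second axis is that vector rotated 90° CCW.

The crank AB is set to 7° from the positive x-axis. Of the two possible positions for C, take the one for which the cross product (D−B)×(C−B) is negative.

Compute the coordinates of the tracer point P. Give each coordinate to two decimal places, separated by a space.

0.09 -2.15

A=(0,0), D=(8.00,0)
B = A + 1.00·(cos7°, sin7°) = (0.9925, 0.1219)
|BD| = 7.0085
circle(B,8.00) ∩ circle(D,5.00): a=6.2866, h=4.9476
  candidates: C₊=(7.3642,4.9594) cross=34.675; C₋=(7.1922,-4.9343) cross=-34.675
  mode - wants cross < 0 → take C=(7.1922,-4.9343) (cross=-34.675)
ex = (C−B)/|BC| = (0.7750,-0.6320); ey = (0.6320,0.7750)
P = B + 0.73·ex + -2.33·ey = (0.0856,-2.1451)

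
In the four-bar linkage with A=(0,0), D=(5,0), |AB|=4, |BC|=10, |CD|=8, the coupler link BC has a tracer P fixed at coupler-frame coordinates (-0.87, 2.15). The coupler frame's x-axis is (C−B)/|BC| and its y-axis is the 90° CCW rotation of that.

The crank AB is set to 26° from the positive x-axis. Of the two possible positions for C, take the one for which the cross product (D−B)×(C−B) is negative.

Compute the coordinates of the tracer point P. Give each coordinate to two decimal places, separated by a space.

5.45 3.14

A=(0,0), D=(5.00,0)
B = A + 4.00·(cos26°, sin26°) = (3.5952, 1.7535)
|BD| = 2.2468
circle(B,10.00) ∩ circle(D,8.00): a=9.1347, h=4.0690
  candidates: C₊=(12.4822,-2.8313) cross=9.142; C₋=(6.1310,-7.9196) cross=-9.142
  mode - wants cross < 0 → take C=(6.1310,-7.9196) (cross=-9.142)
ex = (C−B)/|BC| = (0.2536,-0.9673); ey = (0.9673,0.2536)
P = B + -0.87·ex + 2.15·ey = (5.4543,3.1403)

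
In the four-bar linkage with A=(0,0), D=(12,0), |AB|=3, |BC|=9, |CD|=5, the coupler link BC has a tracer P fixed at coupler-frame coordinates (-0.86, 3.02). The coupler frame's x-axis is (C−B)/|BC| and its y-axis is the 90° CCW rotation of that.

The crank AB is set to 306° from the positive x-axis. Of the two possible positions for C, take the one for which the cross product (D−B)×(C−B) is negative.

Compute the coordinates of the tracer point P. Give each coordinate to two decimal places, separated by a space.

A=(0,0), D=(12.00,0)
B = A + 3.00·(cos306°, sin306°) = (1.7634, -2.4271)
|BD| = 10.5204
circle(B,9.00) ∩ circle(D,5.00): a=7.9217, h=4.2716
  candidates: C₊=(8.4859,3.5569) cross=44.939; C₋=(10.4568,-4.7559) cross=-44.939
  mode - wants cross < 0 → take C=(10.4568,-4.7559) (cross=-44.939)
ex = (C−B)/|BC| = (0.9659,-0.2588); ey = (0.2588,0.9659)
P = B + -0.86·ex + 3.02·ey = (1.7141,0.7126)

1.71 0.71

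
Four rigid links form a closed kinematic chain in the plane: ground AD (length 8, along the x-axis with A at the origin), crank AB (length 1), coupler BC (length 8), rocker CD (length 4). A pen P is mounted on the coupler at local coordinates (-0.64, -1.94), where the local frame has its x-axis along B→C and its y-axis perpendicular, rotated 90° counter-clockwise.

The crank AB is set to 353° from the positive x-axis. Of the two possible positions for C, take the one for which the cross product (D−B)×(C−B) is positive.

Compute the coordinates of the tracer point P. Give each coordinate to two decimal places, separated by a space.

1.44 -2.11

A=(0,0), D=(8.00,0)
B = A + 1.00·(cos353°, sin353°) = (0.9925, -0.1219)
|BD| = 7.0085
circle(B,8.00) ∩ circle(D,4.00): a=6.9287, h=3.9992
  candidates: C₊=(7.8506,3.9972) cross=28.028; C₋=(7.9897,-4.0000) cross=-28.028
  mode + wants cross > 0 → take C=(7.8506,3.9972) (cross=28.028)
ex = (C−B)/|BC| = (0.8573,0.5149); ey = (-0.5149,0.8573)
P = B + -0.64·ex + -1.94·ey = (1.4428,-2.1145)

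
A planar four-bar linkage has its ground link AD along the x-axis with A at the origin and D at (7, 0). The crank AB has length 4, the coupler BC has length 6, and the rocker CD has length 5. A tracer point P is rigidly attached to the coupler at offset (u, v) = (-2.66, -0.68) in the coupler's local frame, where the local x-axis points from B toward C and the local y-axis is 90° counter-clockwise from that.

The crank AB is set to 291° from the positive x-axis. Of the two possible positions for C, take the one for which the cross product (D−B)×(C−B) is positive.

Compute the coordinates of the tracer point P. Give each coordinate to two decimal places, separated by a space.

1.63 -6.47

A=(0,0), D=(7.00,0)
B = A + 4.00·(cos291°, sin291°) = (1.4335, -3.7343)
|BD| = 6.7031
circle(B,6.00) ∩ circle(D,5.00): a=4.1721, h=4.3121
  candidates: C₊=(2.4959,2.1709) cross=28.904; C₋=(7.3004,-4.9910) cross=-28.904
  mode + wants cross > 0 → take C=(2.4959,2.1709) (cross=28.904)
ex = (C−B)/|BC| = (0.1771,0.9842); ey = (-0.9842,0.1771)
P = B + -2.66·ex + -0.68·ey = (1.6317,-6.4727)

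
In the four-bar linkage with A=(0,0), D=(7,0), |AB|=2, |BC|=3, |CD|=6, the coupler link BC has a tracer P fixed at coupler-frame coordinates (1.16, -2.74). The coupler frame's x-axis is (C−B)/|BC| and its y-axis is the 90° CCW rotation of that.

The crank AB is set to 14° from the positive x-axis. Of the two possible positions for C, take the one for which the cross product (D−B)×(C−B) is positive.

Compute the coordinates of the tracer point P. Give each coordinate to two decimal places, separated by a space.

A=(0,0), D=(7.00,0)
B = A + 2.00·(cos14°, sin14°) = (1.9406, 0.4838)
|BD| = 5.0825
circle(B,3.00) ∩ circle(D,6.00): a=-0.1149, h=2.9978
  candidates: C₊=(2.1116,3.4790) cross=15.236; C₋=(1.5408,-2.4894) cross=-15.236
  mode + wants cross > 0 → take C=(2.1116,3.4790) (cross=15.236)
ex = (C−B)/|BC| = (0.0570,0.9984); ey = (-0.9984,0.0570)
P = B + 1.16·ex + -2.74·ey = (4.7422,1.4858)

4.74 1.49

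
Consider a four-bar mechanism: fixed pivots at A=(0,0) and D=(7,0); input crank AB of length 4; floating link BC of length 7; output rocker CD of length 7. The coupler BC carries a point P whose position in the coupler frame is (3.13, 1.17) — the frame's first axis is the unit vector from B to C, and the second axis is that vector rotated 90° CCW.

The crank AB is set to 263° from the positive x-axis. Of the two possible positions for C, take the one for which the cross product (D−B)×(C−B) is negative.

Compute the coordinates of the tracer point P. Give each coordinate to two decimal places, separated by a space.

2.84 -4.22

A=(0,0), D=(7.00,0)
B = A + 4.00·(cos263°, sin263°) = (-0.4875, -3.9702)
|BD| = 8.4749
circle(B,7.00) ∩ circle(D,7.00): a=4.2375, h=5.5717
  candidates: C₊=(0.6461,2.9374) cross=47.220; C₋=(5.8664,-6.9076) cross=-47.220
  mode - wants cross < 0 → take C=(5.8664,-6.9076) (cross=-47.220)
ex = (C−B)/|BC| = (0.9077,-0.4196); ey = (0.4196,0.9077)
P = B + 3.13·ex + 1.17·ey = (2.8446,-4.2216)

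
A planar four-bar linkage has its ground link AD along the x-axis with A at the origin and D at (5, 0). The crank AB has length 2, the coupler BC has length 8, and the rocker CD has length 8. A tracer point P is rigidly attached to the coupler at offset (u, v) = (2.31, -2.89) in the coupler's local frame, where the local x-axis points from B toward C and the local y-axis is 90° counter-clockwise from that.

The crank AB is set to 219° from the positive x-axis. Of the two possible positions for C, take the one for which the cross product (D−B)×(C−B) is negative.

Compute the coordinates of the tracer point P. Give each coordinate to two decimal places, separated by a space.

-2.56 -4.82

A=(0,0), D=(5.00,0)
B = A + 2.00·(cos219°, sin219°) = (-1.5543, -1.2586)
|BD| = 6.6740
circle(B,8.00) ∩ circle(D,8.00): a=3.3370, h=7.2708
  candidates: C₊=(0.3517,6.5110) cross=48.526; C₋=(3.0940,-7.7696) cross=-48.526
  mode - wants cross < 0 → take C=(3.0940,-7.7696) (cross=-48.526)
ex = (C−B)/|BC| = (0.5810,-0.8139); ey = (0.8139,0.5810)
P = B + 2.31·ex + -2.89·ey = (-2.5642,-4.8179)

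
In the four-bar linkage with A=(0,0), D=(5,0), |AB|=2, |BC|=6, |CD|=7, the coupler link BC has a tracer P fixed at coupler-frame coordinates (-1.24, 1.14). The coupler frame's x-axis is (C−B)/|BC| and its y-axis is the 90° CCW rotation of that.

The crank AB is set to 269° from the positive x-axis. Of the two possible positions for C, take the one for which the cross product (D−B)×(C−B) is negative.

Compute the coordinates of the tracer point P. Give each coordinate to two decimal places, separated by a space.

A=(0,0), D=(5.00,0)
B = A + 2.00·(cos269°, sin269°) = (-0.0349, -1.9997)
|BD| = 5.4175
circle(B,6.00) ∩ circle(D,7.00): a=1.5089, h=5.8072
  candidates: C₊=(-0.7761,3.9544) cross=31.460; C₋=(3.5110,-6.8398) cross=-31.460
  mode - wants cross < 0 → take C=(3.5110,-6.8398) (cross=-31.460)
ex = (C−B)/|BC| = (0.5910,-0.8067); ey = (0.8067,0.5910)
P = B + -1.24·ex + 1.14·ey = (0.1519,-0.3257)

0.15 -0.33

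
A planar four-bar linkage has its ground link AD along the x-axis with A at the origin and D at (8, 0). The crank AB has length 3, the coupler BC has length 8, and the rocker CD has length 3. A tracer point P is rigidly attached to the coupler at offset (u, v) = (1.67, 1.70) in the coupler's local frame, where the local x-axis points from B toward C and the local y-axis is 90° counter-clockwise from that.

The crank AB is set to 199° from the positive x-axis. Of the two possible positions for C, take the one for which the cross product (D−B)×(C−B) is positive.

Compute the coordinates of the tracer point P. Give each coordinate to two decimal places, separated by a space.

-1.50 0.99

A=(0,0), D=(8.00,0)
B = A + 3.00·(cos199°, sin199°) = (-2.8366, -0.9767)
|BD| = 10.8805
circle(B,8.00) ∩ circle(D,3.00): a=7.9677, h=0.7181
  candidates: C₊=(5.0345,0.4538) cross=7.814; C₋=(5.1634,-0.9767) cross=-7.814
  mode + wants cross > 0 → take C=(5.0345,0.4538) (cross=7.814)
ex = (C−B)/|BC| = (0.9839,0.1788); ey = (-0.1788,0.9839)
P = B + 1.67·ex + 1.70·ey = (-1.4974,0.9945)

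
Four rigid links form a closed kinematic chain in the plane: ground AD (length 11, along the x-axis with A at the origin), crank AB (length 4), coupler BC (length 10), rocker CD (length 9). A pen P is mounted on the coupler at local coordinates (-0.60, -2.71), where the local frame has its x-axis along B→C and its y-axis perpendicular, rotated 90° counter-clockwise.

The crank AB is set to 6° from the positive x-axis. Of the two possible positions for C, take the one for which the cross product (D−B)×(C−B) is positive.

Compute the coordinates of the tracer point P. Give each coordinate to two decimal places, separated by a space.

5.94 -1.55

A=(0,0), D=(11.00,0)
B = A + 4.00·(cos6°, sin6°) = (3.9781, 0.4181)
|BD| = 7.0343
circle(B,10.00) ∩ circle(D,9.00): a=4.8677, h=8.7353
  candidates: C₊=(9.3564,8.8486) cross=61.447; C₋=(8.3180,-8.5911) cross=-61.447
  mode + wants cross > 0 → take C=(9.3564,8.8486) (cross=61.447)
ex = (C−B)/|BC| = (0.5378,0.8431); ey = (-0.8431,0.5378)
P = B + -0.60·ex + -2.71·ey = (5.9401,-1.5452)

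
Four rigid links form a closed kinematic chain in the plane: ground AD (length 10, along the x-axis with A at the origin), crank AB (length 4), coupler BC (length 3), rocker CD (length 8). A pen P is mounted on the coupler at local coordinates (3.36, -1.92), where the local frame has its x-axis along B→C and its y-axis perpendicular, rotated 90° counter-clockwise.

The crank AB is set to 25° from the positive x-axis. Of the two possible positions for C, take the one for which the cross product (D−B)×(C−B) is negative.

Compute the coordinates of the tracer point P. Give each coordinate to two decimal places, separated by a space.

0.22 -0.16

A=(0,0), D=(10.00,0)
B = A + 4.00·(cos25°, sin25°) = (3.6252, 1.6905)
|BD| = 6.5951
circle(B,3.00) ∩ circle(D,8.00): a=-0.8722, h=2.8704
  candidates: C₊=(3.5179,4.6886) cross=18.931; C₋=(2.0464,-0.8605) cross=-18.931
  mode - wants cross < 0 → take C=(2.0464,-0.8605) (cross=-18.931)
ex = (C−B)/|BC| = (-0.5263,-0.8503); ey = (0.8503,-0.5263)
P = B + 3.36·ex + -1.92·ey = (0.2243,-0.1561)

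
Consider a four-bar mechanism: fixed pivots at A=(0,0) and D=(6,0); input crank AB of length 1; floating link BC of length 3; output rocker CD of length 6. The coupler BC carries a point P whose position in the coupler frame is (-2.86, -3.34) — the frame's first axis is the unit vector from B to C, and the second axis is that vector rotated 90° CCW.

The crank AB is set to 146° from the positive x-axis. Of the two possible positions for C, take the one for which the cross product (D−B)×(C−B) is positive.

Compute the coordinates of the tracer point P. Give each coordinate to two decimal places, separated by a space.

A=(0,0), D=(6.00,0)
B = A + 1.00·(cos146°, sin146°) = (-0.8290, 0.5592)
|BD| = 6.8519
circle(B,3.00) ∩ circle(D,6.00): a=1.4557, h=2.6232
  candidates: C₊=(0.8359,3.0548) cross=17.974; C₋=(0.4077,-2.1740) cross=-17.974
  mode + wants cross > 0 → take C=(0.8359,3.0548) (cross=17.974)
ex = (C−B)/|BC| = (0.5550,0.8319); ey = (-0.8319,0.5550)
P = B + -2.86·ex + -3.34·ey = (0.3622,-3.6736)

0.36 -3.67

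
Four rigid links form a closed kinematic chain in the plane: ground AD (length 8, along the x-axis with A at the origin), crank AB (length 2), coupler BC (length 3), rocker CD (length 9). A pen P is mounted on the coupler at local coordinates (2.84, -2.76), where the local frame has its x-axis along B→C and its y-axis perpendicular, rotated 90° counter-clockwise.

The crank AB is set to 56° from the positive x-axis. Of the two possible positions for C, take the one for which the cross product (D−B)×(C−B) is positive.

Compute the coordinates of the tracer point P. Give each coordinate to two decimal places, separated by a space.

2.90 5.20

A=(0,0), D=(8.00,0)
B = A + 2.00·(cos56°, sin56°) = (1.1184, 1.6581)
|BD| = 7.0785
circle(B,3.00) ∩ circle(D,9.00): a=-1.5465, h=2.5707
  candidates: C₊=(0.2170,4.5195) cross=18.197; C₋=(-0.9873,-0.4788) cross=-18.197
  mode + wants cross > 0 → take C=(0.2170,4.5195) (cross=18.197)
ex = (C−B)/|BC| = (-0.3004,0.9538); ey = (-0.9538,-0.3004)
P = B + 2.84·ex + -2.76·ey = (2.8976,5.1961)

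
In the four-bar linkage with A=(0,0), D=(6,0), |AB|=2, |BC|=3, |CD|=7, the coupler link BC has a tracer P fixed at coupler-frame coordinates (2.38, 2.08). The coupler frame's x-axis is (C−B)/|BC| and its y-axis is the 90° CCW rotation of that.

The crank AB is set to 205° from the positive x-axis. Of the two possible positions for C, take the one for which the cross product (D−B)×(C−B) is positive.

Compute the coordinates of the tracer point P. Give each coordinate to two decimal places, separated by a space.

-2.89 2.13

A=(0,0), D=(6.00,0)
B = A + 2.00·(cos205°, sin205°) = (-1.8126, -0.8452)
|BD| = 7.8582
circle(B,3.00) ∩ circle(D,7.00): a=1.3840, h=2.6617
  candidates: C₊=(-0.7229,1.9499) cross=20.916; C₋=(-0.1504,-3.3426) cross=-20.916
  mode + wants cross > 0 → take C=(-0.7229,1.9499) (cross=20.916)
ex = (C−B)/|BC| = (0.3632,0.9317); ey = (-0.9317,0.3632)
P = B + 2.38·ex + 2.08·ey = (-2.8861,2.1277)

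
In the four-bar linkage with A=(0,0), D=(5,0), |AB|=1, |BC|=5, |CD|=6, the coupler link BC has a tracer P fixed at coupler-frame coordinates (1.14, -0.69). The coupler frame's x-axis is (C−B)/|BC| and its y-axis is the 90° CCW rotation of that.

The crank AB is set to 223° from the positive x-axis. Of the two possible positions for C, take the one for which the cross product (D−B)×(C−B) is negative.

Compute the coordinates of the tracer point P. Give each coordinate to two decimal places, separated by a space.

A=(0,0), D=(5.00,0)
B = A + 1.00·(cos223°, sin223°) = (-0.7314, -0.6820)
|BD| = 5.7718
circle(B,5.00) ∩ circle(D,6.00): a=1.9330, h=4.6112
  candidates: C₊=(0.6432,4.1253) cross=26.615; C₋=(1.7330,-5.0325) cross=-26.615
  mode - wants cross < 0 → take C=(1.7330,-5.0325) (cross=-26.615)
ex = (C−B)/|BC| = (0.4929,-0.8701); ey = (0.8701,0.4929)
P = B + 1.14·ex + -0.69·ey = (-0.7699,-2.0140)

-0.77 -2.01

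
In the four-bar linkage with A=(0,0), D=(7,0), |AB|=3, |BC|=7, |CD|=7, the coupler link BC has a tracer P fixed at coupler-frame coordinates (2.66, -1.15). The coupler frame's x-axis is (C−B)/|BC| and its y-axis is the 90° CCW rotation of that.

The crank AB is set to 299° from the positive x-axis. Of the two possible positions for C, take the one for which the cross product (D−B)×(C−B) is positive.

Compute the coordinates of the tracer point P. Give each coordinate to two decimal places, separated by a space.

A=(0,0), D=(7.00,0)
B = A + 3.00·(cos299°, sin299°) = (1.4544, -2.6239)
|BD| = 6.1350
circle(B,7.00) ∩ circle(D,7.00): a=3.0675, h=6.2921
  candidates: C₊=(1.5362,4.3757) cross=38.602; C₋=(6.9183,-6.9995) cross=-38.602
  mode + wants cross > 0 → take C=(1.5362,4.3757) (cross=38.602)
ex = (C−B)/|BC| = (0.0117,0.9999); ey = (-0.9999,0.0117)
P = B + 2.66·ex + -1.15·ey = (2.6354,0.0225)

2.64 0.02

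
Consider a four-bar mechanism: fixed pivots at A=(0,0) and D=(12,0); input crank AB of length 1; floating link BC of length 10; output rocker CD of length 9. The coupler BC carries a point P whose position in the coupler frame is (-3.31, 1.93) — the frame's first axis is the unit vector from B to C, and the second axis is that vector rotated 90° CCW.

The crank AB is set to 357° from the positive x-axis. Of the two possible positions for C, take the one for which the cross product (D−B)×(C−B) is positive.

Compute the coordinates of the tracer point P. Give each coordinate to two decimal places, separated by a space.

A=(0,0), D=(12.00,0)
B = A + 1.00·(cos357°, sin357°) = (0.9986, -0.0523)
|BD| = 11.0015
circle(B,10.00) ∩ circle(D,9.00): a=6.3643, h=7.7134
  candidates: C₊=(7.3261,7.6912) cross=84.859; C₋=(7.3995,-7.7353) cross=-84.859
  mode + wants cross > 0 → take C=(7.3261,7.6912) (cross=84.859)
ex = (C−B)/|BC| = (0.6328,0.7744); ey = (-0.7744,0.6328)
P = B + -3.31·ex + 1.93·ey = (-2.5903,-1.3942)

-2.59 -1.39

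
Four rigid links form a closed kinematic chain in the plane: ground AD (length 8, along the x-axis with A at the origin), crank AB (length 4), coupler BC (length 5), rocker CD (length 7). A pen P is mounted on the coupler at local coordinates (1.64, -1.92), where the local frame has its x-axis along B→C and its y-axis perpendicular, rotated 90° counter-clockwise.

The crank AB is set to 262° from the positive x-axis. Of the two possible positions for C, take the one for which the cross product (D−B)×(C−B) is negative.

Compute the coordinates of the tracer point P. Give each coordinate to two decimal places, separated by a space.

A=(0,0), D=(8.00,0)
B = A + 4.00·(cos262°, sin262°) = (-0.5567, -3.9611)
|BD| = 9.4291
circle(B,5.00) ∩ circle(D,7.00): a=3.4419, h=3.6268
  candidates: C₊=(1.0432,0.7761) cross=34.197; C₋=(4.0903,-5.8064) cross=-34.197
  mode - wants cross < 0 → take C=(4.0903,-5.8064) (cross=-34.197)
ex = (C−B)/|BC| = (0.9294,-0.3691); ey = (0.3691,0.9294)
P = B + 1.64·ex + -1.92·ey = (0.2589,-6.3508)

0.26 -6.35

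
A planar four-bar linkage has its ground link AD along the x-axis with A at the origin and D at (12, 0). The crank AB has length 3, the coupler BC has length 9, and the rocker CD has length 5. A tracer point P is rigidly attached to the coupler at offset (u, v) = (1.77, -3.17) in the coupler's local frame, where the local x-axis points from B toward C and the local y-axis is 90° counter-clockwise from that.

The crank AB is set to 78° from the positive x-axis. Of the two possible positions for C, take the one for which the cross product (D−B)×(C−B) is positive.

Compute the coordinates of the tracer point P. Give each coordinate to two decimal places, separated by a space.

2.87 0.08

A=(0,0), D=(12.00,0)
B = A + 3.00·(cos78°, sin78°) = (0.6237, 2.9344)
|BD| = 11.7486
circle(B,9.00) ∩ circle(D,5.00): a=8.2576, h=3.5795
  candidates: C₊=(9.5136,4.3380) cross=42.054; C₋=(7.7256,-2.5940) cross=-42.054
  mode + wants cross > 0 → take C=(9.5136,4.3380) (cross=42.054)
ex = (C−B)/|BC| = (0.9878,0.1559); ey = (-0.1559,0.9878)
P = B + 1.77·ex + -3.17·ey = (2.8664,0.0793)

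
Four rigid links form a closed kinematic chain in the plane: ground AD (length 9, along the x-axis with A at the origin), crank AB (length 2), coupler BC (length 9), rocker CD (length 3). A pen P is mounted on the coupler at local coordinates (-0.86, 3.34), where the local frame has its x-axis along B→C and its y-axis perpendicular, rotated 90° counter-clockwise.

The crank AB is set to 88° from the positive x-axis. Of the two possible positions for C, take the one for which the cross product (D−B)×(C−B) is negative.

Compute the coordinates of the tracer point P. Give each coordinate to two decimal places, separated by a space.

A=(0,0), D=(9.00,0)
B = A + 2.00·(cos88°, sin88°) = (0.0698, 1.9988)
|BD| = 9.1512
circle(B,9.00) ∩ circle(D,3.00): a=8.5095, h=2.9306
  candidates: C₊=(9.0139,3.0000) cross=26.818; C₋=(7.7338,-2.7197) cross=-26.818
  mode - wants cross < 0 → take C=(7.7338,-2.7197) (cross=-26.818)
ex = (C−B)/|BC| = (0.8516,-0.5243); ey = (0.5243,0.8516)
P = B + -0.86·ex + 3.34·ey = (1.0885,5.2938)

1.09 5.29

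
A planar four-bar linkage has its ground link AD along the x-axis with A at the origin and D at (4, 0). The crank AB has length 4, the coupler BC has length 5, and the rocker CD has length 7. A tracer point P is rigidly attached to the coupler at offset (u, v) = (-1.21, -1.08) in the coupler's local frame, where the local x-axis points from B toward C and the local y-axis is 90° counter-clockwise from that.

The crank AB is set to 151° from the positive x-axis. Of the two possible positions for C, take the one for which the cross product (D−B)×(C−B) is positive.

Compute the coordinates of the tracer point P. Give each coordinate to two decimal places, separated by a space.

A=(0,0), D=(4.00,0)
B = A + 4.00·(cos151°, sin151°) = (-3.4985, 1.9392)
|BD| = 7.7452
circle(B,5.00) ∩ circle(D,7.00): a=2.3232, h=4.4275
  candidates: C₊=(-0.1407,5.6440) cross=34.292; C₋=(-2.3578,-2.9289) cross=-34.292
  mode + wants cross > 0 → take C=(-0.1407,5.6440) (cross=34.292)
ex = (C−B)/|BC| = (0.6716,0.7410); ey = (-0.7410,0.6716)
P = B + -1.21·ex + -1.08·ey = (-3.5108,0.3174)

-3.51 0.32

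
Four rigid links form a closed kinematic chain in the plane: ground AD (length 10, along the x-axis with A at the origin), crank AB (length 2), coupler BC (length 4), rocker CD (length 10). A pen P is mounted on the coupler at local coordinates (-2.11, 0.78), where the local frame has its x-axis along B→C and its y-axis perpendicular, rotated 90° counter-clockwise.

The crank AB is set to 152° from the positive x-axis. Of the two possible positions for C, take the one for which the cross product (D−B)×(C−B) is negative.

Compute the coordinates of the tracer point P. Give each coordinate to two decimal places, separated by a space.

-2.20 3.15

A=(0,0), D=(10.00,0)
B = A + 2.00·(cos152°, sin152°) = (-1.7659, 0.9389)
|BD| = 11.8033
circle(B,4.00) ∩ circle(D,10.00): a=2.3433, h=3.2417
  candidates: C₊=(0.8279,3.9840) cross=38.263; C₋=(0.3121,-2.4789) cross=-38.263
  mode - wants cross < 0 → take C=(0.3121,-2.4789) (cross=-38.263)
ex = (C−B)/|BC| = (0.5195,-0.8545); ey = (0.8545,0.5195)
P = B + -2.11·ex + 0.78·ey = (-2.1956,3.1471)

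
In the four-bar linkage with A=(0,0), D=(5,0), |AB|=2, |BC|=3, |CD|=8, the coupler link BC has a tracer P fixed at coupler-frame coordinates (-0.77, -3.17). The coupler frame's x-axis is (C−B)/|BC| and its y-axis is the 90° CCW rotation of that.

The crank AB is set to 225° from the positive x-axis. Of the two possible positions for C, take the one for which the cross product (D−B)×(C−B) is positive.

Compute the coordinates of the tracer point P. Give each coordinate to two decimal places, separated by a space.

1.72 -0.50

A=(0,0), D=(5.00,0)
B = A + 2.00·(cos225°, sin225°) = (-1.4142, -1.4142)
|BD| = 6.5683
circle(B,3.00) ∩ circle(D,8.00): a=-0.9027, h=2.8610
  candidates: C₊=(-2.9117,1.1853) cross=18.792; C₋=(-1.6797,-4.4024) cross=-18.792
  mode + wants cross > 0 → take C=(-2.9117,1.1853) (cross=18.792)
ex = (C−B)/|BC| = (-0.4992,0.8665); ey = (-0.8665,-0.4992)
P = B + -0.77·ex + -3.17·ey = (1.7170,-0.4991)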